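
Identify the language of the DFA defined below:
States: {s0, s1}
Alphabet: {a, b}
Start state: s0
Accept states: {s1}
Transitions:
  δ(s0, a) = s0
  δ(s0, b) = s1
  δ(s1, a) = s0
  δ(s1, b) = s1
Testing a few strings:
  'abb' → accept
  'b' → accept
  'aa' → reject
  'a' → reject
State roles: s0=last symbol not b; s1=last symbol is b
All strings over {a,b} ending with b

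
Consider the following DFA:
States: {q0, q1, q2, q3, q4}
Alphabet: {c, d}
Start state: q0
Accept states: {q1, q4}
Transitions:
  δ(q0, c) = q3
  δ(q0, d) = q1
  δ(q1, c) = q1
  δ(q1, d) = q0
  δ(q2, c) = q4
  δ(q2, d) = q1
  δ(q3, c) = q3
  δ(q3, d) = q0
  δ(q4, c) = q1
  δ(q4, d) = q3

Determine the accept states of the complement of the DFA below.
Complement accept states = All states \ Original accept states
= {q0, q1, q2, q3, q4} \ {q1, q4}
{q0, q2, q3}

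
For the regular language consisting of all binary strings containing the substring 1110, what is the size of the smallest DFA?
By Myhill–Nerode, count the distinguishable equivalence classes: 5 classes — one per longest suffix of the input that is a prefix of '1110' (lengths 0 through 3), plus an absorbing 'already seen 1110' class.
5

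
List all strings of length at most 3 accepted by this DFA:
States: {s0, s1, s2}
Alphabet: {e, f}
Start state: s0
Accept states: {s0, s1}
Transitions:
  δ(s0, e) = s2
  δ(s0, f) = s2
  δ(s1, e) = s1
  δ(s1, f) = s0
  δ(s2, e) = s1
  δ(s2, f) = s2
ε, ee, fe, eee, eef, efe, fee, fef, ffe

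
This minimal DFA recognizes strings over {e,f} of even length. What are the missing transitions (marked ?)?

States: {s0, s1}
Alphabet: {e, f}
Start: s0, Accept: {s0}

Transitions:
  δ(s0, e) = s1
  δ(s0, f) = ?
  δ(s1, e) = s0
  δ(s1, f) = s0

From the language and accept set, identify what each state tracks — s0: even length so far; s1: odd length so far.
Each missing δ(q, a) is the state matching the new tracked value after reading a.
δ(s0, f) = s1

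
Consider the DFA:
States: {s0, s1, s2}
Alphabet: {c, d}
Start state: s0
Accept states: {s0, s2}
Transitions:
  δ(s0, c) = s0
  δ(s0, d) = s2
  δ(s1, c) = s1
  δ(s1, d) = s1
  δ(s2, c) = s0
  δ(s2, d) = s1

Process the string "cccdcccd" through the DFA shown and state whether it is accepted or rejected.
Processing string "cccdcccd":
  s0 --c--> s0
  s0 --c--> s0
  s0 --c--> s0
  s0 --d--> s2
  s2 --c--> s0
  s0 --c--> s0
  s0 --c--> s0
  s0 --d--> s2
Final state: s2
Accept states: {s0, s2}
Yes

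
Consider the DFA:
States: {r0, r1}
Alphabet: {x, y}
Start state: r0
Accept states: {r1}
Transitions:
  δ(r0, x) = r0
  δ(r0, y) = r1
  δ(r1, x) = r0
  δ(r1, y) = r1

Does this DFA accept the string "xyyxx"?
Processing string "xyyxx":
  r0 --x--> r0
  r0 --y--> r1
  r1 --y--> r1
  r1 --x--> r0
  r0 --x--> r0
Final state: r0
Accept states: {r1}
No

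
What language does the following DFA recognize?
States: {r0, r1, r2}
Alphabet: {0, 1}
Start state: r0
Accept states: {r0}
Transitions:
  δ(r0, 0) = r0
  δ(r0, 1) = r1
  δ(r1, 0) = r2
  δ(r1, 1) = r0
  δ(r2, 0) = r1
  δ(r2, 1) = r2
Testing a few strings:
  '01' → reject
  '110' → accept
  '1110' → reject
  '1010' → reject
State roles: r0=value ≡ 0 (mod 3); r1=value ≡ 1 (mod 3); r2=value ≡ 2 (mod 3)
All binary strings representing a multiple of 3 (read in base 2; leading zeros allowed and ε counts as 0)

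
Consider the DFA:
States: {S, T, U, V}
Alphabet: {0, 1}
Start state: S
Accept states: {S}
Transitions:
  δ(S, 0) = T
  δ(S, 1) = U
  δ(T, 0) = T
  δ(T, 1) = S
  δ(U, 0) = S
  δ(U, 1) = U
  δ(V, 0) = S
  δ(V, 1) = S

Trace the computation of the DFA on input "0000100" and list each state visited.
read '0': S → T
  read '0': T → T
  read '0': T → T
  read '0': T → T
  read '1': T → S
  read '0': S → T
  read '0': T → T
S -> T -> T -> T -> T -> S -> T -> T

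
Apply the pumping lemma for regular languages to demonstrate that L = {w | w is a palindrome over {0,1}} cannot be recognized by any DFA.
Assume L is regular with pumping length p. Idea: pumping the leading 0-block breaks the symmetry.
Choose s = 0^p 1 0^p (a palindrome of length 2p+1 ≥ p). By the pumping lemma, s = xyz with |xy| ≤ p, |y| > 0, so y = 0^k with k > 0 (xy lies entirely in the first 0^p). Then xy²z = 0^(p+k) 1 0^p, which is not a palindrome since p+k ≠ p.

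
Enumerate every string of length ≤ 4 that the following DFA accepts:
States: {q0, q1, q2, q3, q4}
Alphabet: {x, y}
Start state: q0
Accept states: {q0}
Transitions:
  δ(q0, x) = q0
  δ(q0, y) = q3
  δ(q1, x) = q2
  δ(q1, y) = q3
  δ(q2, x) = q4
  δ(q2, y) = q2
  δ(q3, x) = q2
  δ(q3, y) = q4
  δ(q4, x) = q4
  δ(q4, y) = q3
ε, x, xx, xxx, xxxx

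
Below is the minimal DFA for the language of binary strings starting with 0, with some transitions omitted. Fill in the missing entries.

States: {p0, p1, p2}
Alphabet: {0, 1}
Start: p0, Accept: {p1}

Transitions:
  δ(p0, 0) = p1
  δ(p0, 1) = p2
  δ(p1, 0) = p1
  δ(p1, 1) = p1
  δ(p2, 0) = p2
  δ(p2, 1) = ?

From the language and accept set, identify what each state tracks — p0: no input read; p1: started with 0; p2: started with 1 (dead).
Each missing δ(q, a) is the state matching the new tracked value after reading a.
δ(p2, 1) = p2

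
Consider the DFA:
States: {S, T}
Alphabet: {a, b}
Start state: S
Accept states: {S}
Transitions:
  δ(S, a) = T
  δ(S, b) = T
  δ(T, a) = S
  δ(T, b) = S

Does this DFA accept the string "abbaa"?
Processing string "abbaa":
  S --a--> T
  T --b--> S
  S --b--> T
  T --a--> S
  S --a--> T
Final state: T
Accept states: {S}
No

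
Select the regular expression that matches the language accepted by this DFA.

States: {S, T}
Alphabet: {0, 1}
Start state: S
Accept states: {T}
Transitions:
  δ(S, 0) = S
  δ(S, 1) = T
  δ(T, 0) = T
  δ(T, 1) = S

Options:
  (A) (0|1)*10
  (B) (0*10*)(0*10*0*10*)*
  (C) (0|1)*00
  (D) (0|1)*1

Check each option against the DFA on short strings; one disagreement eliminates an option:
  (A) (0|1)*10: on '1' the DFA goes S → T and accepts (T ∈ Accept), but the regex does not match it → eliminate
  (B) (0*10*)(0*10*0*10*)*: agrees with the DFA on every string of length ≤ 6
  (C) (0|1)*00: on '1' the DFA goes S → T and accepts (T ∈ Accept), but the regex does not match it → eliminate
  (D) (0|1)*1: on '10' the DFA goes S → T → T and accepts (T ∈ Accept), but the regex does not match it → eliminate
Only (B) is consistent with the DFA.
(B) (0*10*)(0*10*0*10*)*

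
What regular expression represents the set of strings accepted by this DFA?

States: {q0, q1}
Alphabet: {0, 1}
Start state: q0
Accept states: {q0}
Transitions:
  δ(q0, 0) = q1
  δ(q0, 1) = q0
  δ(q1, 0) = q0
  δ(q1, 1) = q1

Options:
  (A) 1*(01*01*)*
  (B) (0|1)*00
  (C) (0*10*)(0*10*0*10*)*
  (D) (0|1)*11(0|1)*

Check each option against the DFA on short strings; one disagreement eliminates an option:
  (A) 1*(01*01*)*: agrees with the DFA on every string of length ≤ 6
  (B) (0|1)*00: on ε the DFA stays in q0 and accepts (q0 ∈ Accept), but the regex does not match it → eliminate
  (C) (0*10*)(0*10*0*10*)*: on ε the DFA stays in q0 and accepts (q0 ∈ Accept), but the regex does not match it → eliminate
  (D) (0|1)*11(0|1)*: on ε the DFA stays in q0 and accepts (q0 ∈ Accept), but the regex does not match it → eliminate
Only (A) is consistent with the DFA.
(A) 1*(01*01*)*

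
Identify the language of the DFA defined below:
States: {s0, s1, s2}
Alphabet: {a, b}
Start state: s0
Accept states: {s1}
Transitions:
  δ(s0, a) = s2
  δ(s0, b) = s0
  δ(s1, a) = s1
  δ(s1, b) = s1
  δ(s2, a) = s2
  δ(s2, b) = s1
Testing a few strings:
  'aaab' → accept
  'baba' → accept
  'aaa' → reject
  'aa' → reject
State roles: s0=no a seen yet; s1=substring ab seen; s2=seen a a, waiting for b
All strings over {a,b} containing the substring ab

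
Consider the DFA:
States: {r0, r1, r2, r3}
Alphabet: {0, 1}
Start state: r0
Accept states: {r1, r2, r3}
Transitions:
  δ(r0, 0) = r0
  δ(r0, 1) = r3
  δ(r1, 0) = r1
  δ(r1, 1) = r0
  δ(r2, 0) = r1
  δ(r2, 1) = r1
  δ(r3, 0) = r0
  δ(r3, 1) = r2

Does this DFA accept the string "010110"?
Processing string "010110":
  r0 --0--> r0
  r0 --1--> r3
  r3 --0--> r0
  r0 --1--> r3
  r3 --1--> r2
  r2 --0--> r1
Final state: r1
Accept states: {r1, r2, r3}
Yes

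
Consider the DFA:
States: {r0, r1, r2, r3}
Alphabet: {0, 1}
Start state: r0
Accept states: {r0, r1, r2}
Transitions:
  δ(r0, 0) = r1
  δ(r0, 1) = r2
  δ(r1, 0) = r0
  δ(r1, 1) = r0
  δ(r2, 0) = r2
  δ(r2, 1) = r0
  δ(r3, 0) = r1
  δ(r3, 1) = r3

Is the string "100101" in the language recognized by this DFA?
Processing string "100101":
  r0 --1--> r2
  r2 --0--> r2
  r2 --0--> r2
  r2 --1--> r0
  r0 --0--> r1
  r1 --1--> r0
Final state: r0
Accept states: {r0, r1, r2}
Yes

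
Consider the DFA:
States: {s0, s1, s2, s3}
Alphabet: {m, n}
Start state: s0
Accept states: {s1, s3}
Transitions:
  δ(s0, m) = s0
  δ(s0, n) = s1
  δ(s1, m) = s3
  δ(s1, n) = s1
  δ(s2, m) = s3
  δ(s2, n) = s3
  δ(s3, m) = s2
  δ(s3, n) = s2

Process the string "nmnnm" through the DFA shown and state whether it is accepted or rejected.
Processing string "nmnnm":
  s0 --n--> s1
  s1 --m--> s3
  s3 --n--> s2
  s2 --n--> s3
  s3 --m--> s2
Final state: s2
Accept states: {s1, s3}
No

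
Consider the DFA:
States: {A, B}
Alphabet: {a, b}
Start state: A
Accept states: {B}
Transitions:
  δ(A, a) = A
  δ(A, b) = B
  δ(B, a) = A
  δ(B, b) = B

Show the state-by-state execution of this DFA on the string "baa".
read 'b': A → B
  read 'a': B → A
  read 'a': A → A
A -> B -> A -> A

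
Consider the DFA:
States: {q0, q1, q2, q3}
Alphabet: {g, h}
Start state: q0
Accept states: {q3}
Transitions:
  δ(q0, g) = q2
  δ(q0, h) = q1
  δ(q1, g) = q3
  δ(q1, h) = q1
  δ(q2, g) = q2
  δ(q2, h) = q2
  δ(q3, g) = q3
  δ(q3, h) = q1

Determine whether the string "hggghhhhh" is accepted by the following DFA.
Processing string "hggghhhhh":
  q0 --h--> q1
  q1 --g--> q3
  q3 --g--> q3
  q3 --g--> q3
  q3 --h--> q1
  q1 --h--> q1
  q1 --h--> q1
  q1 --h--> q1
  q1 --h--> q1
Final state: q1
Accept states: {q3}
No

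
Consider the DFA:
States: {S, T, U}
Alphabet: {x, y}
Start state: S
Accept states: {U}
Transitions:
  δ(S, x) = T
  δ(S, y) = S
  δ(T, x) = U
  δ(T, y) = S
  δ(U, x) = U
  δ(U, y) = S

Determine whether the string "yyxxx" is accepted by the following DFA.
Processing string "yyxxx":
  S --y--> S
  S --y--> S
  S --x--> T
  T --x--> U
  U --x--> U
Final state: U
Accept states: {U}
Yes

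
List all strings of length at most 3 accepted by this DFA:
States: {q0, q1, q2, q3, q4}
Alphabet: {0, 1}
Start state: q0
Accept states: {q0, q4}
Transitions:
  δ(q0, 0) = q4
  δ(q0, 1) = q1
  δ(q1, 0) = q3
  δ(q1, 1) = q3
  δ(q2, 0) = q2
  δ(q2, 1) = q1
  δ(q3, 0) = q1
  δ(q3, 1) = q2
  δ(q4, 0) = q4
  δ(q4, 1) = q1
ε, 0, 00, 000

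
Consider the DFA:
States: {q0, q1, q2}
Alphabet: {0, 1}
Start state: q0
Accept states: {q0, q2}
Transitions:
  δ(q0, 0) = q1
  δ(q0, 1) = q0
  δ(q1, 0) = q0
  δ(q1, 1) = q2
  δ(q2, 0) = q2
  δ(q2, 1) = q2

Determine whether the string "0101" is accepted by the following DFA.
Processing string "0101":
  q0 --0--> q1
  q1 --1--> q2
  q2 --0--> q2
  q2 --1--> q2
Final state: q2
Accept states: {q0, q2}
Yes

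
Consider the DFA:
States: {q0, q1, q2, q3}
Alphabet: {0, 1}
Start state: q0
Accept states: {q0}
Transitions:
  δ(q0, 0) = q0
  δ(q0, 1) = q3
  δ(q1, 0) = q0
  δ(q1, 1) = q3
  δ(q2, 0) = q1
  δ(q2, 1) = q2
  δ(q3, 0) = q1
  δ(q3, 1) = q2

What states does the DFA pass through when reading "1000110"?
read '1': q0 → q3
  read '0': q3 → q1
  read '0': q1 → q0
  read '0': q0 → q0
  read '1': q0 → q3
  read '1': q3 → q2
  read '0': q2 → q1
q0 -> q3 -> q1 -> q0 -> q0 -> q3 -> q2 -> q1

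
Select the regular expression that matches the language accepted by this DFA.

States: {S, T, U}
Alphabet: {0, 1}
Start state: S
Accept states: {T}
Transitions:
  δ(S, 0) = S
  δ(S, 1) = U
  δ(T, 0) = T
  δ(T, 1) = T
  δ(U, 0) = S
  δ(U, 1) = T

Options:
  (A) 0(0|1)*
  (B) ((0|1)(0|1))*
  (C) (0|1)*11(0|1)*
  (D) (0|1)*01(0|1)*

Check each option against the DFA on short strings; one disagreement eliminates an option:
  (A) 0(0|1)*: on '0' the DFA goes S → S and rejects (S ∉ Accept), but the regex matches it → eliminate
  (B) ((0|1)(0|1))*: on ε the DFA stays in S and rejects (S ∉ Accept), but the regex matches it → eliminate
  (C) (0|1)*11(0|1)*: agrees with the DFA on every string of length ≤ 6
  (D) (0|1)*01(0|1)*: on '01' the DFA goes S → S → U and rejects (U ∉ Accept), but the regex matches it → eliminate
Only (C) is consistent with the DFA.
(C) (0|1)*11(0|1)*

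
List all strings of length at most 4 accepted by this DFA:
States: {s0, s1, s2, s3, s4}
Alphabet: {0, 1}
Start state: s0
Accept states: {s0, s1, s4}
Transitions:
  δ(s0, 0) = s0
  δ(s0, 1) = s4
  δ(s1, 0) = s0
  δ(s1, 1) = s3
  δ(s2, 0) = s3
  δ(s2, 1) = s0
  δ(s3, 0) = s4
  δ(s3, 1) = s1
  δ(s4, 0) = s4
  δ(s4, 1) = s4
ε, 0, 1, 00, 01, 10, 11, 000, 001, 010, 011, 100, 101, 110, 111, 0000, 0001, 0010, 0011, 0100, 0101, 0110, 0111, 1000, 1001, 1010, 1011, 1100, 1101, 1110, 1111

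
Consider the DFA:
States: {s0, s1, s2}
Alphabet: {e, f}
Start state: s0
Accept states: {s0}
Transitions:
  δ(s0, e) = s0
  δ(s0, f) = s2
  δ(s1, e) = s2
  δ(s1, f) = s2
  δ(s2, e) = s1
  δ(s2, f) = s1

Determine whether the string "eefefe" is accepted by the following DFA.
Processing string "eefefe":
  s0 --e--> s0
  s0 --e--> s0
  s0 --f--> s2
  s2 --e--> s1
  s1 --f--> s2
  s2 --e--> s1
Final state: s1
Accept states: {s0}
No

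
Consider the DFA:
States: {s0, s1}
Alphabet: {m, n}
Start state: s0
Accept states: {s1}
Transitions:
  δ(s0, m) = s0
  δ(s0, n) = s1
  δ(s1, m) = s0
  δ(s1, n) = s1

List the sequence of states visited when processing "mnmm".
read 'm': s0 → s0
  read 'n': s0 → s1
  read 'm': s1 → s0
  read 'm': s0 → s0
s0 -> s0 -> s1 -> s0 -> s0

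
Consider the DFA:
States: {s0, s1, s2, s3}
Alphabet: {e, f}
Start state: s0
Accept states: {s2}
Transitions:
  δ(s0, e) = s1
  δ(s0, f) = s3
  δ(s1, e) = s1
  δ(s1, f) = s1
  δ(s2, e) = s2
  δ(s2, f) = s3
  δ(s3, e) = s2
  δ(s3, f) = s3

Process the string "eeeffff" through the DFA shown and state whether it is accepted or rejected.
Processing string "eeeffff":
  s0 --e--> s1
  s1 --e--> s1
  s1 --e--> s1
  s1 --f--> s1
  s1 --f--> s1
  s1 --f--> s1
  s1 --f--> s1
Final state: s1
Accept states: {s2}
No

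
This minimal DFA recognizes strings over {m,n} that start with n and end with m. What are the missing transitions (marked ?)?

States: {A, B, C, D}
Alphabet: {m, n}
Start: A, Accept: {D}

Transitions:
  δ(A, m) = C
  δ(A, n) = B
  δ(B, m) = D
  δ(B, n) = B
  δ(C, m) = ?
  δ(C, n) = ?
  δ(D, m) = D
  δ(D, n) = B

From the language and accept set, identify what each state tracks — A: no input read; B: started with n, last symbol n; C: started with m (dead); D: started with n, last symbol m.
Each missing δ(q, a) is the state matching the new tracked value after reading a.
δ(C, m) = C; δ(C, n) = C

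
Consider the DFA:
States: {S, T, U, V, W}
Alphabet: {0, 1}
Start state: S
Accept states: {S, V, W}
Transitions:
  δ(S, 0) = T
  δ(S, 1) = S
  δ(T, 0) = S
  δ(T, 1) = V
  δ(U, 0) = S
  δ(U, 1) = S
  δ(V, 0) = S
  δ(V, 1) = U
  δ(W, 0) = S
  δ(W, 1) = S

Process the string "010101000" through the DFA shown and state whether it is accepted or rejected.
Processing string "010101000":
  S --0--> T
  T --1--> V
  V --0--> S
  S --1--> S
  S --0--> T
  T --1--> V
  V --0--> S
  S --0--> T
  T --0--> S
Final state: S
Accept states: {S, V, W}
Yes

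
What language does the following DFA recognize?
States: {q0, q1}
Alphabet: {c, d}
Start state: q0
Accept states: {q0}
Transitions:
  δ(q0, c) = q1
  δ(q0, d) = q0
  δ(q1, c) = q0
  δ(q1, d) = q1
Testing a few strings:
  'd' → accept
  'dc' → reject
  'ddc' → reject
  'cc' → accept
State roles: q0=even number of c's so far; q1=odd number of c's so far
All strings over {c,d} with an even number of c's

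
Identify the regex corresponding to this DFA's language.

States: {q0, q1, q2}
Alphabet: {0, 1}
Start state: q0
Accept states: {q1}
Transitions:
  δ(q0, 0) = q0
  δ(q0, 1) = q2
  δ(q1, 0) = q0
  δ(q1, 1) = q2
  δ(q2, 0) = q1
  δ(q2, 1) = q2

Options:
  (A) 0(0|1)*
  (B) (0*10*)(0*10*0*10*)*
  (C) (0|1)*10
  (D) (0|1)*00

Check each option against the DFA on short strings; one disagreement eliminates an option:
  (A) 0(0|1)*: on '0' the DFA goes q0 → q0 and rejects (q0 ∉ Accept), but the regex matches it → eliminate
  (B) (0*10*)(0*10*0*10*)*: on '1' the DFA goes q0 → q2 and rejects (q2 ∉ Accept), but the regex matches it → eliminate
  (C) (0|1)*10: agrees with the DFA on every string of length ≤ 6
  (D) (0|1)*00: on '00' the DFA goes q0 → q0 → q0 and rejects (q0 ∉ Accept), but the regex matches it → eliminate
Only (C) is consistent with the DFA.
(C) (0|1)*10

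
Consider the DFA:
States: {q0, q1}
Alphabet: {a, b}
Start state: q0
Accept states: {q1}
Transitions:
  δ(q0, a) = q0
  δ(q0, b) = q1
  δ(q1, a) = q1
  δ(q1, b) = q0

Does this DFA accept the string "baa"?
Processing string "baa":
  q0 --b--> q1
  q1 --a--> q1
  q1 --a--> q1
Final state: q1
Accept states: {q1}
Yes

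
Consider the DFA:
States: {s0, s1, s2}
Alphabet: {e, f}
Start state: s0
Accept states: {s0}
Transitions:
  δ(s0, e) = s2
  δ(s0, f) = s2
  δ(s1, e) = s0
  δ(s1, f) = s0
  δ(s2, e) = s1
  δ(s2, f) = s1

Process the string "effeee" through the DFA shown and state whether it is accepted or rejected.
Processing string "effeee":
  s0 --e--> s2
  s2 --f--> s1
  s1 --f--> s0
  s0 --e--> s2
  s2 --e--> s1
  s1 --e--> s0
Final state: s0
Accept states: {s0}
Yes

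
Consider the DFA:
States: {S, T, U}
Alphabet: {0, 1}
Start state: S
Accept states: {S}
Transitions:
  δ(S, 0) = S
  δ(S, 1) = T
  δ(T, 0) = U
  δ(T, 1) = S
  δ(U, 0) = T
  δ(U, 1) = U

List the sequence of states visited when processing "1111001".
read '1': S → T
  read '1': T → S
  read '1': S → T
  read '1': T → S
  read '0': S → S
  read '0': S → S
  read '1': S → T
S -> T -> S -> T -> S -> S -> S -> T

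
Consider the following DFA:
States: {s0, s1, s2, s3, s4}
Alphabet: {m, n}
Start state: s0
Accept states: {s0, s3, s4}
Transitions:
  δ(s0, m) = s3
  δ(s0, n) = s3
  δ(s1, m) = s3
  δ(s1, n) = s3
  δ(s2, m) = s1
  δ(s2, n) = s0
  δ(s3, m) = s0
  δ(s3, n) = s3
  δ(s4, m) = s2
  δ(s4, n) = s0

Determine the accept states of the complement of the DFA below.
Complement accept states = All states \ Original accept states
= {s0, s1, s2, s3, s4} \ {s0, s3, s4}
{s1, s2}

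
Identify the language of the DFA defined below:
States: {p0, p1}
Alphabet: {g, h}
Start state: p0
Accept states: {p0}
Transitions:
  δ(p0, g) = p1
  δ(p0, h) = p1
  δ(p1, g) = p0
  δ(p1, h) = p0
Testing a few strings:
  'gh' → accept
  'hh' → accept
  'ggh' → reject
  'hhg' → reject
State roles: p0=even length so far; p1=odd length so far
All strings over {g,h} of even length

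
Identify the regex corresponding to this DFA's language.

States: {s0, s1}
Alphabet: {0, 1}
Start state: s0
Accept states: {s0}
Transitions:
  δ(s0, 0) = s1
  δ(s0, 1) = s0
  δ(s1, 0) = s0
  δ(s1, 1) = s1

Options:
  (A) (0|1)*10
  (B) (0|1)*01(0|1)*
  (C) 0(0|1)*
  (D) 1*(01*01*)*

Check each option against the DFA on short strings; one disagreement eliminates an option:
  (A) (0|1)*10: on ε the DFA stays in s0 and accepts (s0 ∈ Accept), but the regex does not match it → eliminate
  (B) (0|1)*01(0|1)*: on ε the DFA stays in s0 and accepts (s0 ∈ Accept), but the regex does not match it → eliminate
  (C) 0(0|1)*: on ε the DFA stays in s0 and accepts (s0 ∈ Accept), but the regex does not match it → eliminate
  (D) 1*(01*01*)*: agrees with the DFA on every string of length ≤ 6
Only (D) is consistent with the DFA.
(D) 1*(01*01*)*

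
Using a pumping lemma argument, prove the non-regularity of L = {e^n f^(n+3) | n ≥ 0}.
Assume L is regular with pumping length p. Idea: pumping the e-block breaks the fixed offset of 3.
Choose s = e^p f^(p+3) ∈ L. By the pumping lemma, s = xyz with |xy| ≤ p, |y| > 0, so y = e^k with k ≥ 1. Then xy²z = e^(p+k) f^(p+3). For this to be in L we would need p+3 = (p+k)+3, i.e. k = 0, contradicting k ≥ 1. So xy²z ∉ L.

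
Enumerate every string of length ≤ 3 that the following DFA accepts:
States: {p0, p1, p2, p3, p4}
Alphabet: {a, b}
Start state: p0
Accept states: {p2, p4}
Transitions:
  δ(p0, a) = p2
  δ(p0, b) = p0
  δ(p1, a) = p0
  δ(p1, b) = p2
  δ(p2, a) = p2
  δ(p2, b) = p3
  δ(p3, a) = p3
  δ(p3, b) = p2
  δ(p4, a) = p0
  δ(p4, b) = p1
a, aa, ba, aaa, abb, baa, bba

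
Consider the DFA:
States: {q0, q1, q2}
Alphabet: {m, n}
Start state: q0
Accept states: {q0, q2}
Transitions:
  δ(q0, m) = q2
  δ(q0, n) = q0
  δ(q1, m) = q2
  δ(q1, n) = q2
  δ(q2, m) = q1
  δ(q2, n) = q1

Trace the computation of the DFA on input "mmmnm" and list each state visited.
read 'm': q0 → q2
  read 'm': q2 → q1
  read 'm': q1 → q2
  read 'n': q2 → q1
  read 'm': q1 → q2
q0 -> q2 -> q1 -> q2 -> q1 -> q2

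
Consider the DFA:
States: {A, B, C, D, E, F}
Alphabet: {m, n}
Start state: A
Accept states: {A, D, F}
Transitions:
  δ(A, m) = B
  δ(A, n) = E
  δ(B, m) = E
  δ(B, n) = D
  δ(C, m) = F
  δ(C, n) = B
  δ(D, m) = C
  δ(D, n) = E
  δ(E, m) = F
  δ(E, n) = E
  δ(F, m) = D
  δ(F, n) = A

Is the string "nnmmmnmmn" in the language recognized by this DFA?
Processing string "nnmmmnmmn":
  A --n--> E
  E --n--> E
  E --m--> F
  F --m--> D
  D --m--> C
  C --n--> B
  B --m--> E
  E --m--> F
  F --n--> A
Final state: A
Accept states: {A, D, F}
Yes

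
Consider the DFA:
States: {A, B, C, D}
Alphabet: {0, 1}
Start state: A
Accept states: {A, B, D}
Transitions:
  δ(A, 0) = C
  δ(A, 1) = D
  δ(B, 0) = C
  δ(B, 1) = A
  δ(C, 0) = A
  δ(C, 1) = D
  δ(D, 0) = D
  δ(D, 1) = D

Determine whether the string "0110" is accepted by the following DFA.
Processing string "0110":
  A --0--> C
  C --1--> D
  D --1--> D
  D --0--> D
Final state: D
Accept states: {A, B, D}
Yes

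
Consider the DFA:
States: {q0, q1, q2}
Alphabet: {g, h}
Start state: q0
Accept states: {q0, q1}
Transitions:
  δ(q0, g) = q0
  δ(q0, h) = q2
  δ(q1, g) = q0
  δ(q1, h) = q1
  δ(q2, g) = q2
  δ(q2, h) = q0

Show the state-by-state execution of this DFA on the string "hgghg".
read 'h': q0 → q2
  read 'g': q2 → q2
  read 'g': q2 → q2
  read 'h': q2 → q0
  read 'g': q0 → q0
q0 -> q2 -> q2 -> q2 -> q0 -> q0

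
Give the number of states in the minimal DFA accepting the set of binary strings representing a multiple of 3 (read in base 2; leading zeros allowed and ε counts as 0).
By Myhill–Nerode, count the distinguishable equivalence classes: three classes — residue of the binary value mod 3.
3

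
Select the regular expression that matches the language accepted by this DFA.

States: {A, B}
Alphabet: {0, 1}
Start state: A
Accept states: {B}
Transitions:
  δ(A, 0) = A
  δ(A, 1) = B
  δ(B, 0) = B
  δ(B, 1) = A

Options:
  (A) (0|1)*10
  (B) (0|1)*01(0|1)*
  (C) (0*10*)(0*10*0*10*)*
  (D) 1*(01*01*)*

Check each option against the DFA on short strings; one disagreement eliminates an option:
  (A) (0|1)*10: on '1' the DFA goes A → B and accepts (B ∈ Accept), but the regex does not match it → eliminate
  (B) (0|1)*01(0|1)*: on '1' the DFA goes A → B and accepts (B ∈ Accept), but the regex does not match it → eliminate
  (C) (0*10*)(0*10*0*10*)*: agrees with the DFA on every string of length ≤ 6
  (D) 1*(01*01*)*: on ε the DFA stays in A and rejects (A ∉ Accept), but the regex matches it → eliminate
Only (C) is consistent with the DFA.
(C) (0*10*)(0*10*0*10*)*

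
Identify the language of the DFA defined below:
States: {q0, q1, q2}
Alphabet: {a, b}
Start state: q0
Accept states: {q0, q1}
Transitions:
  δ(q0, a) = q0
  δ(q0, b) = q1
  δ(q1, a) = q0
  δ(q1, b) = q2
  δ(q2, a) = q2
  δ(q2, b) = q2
Testing a few strings:
  'a' → accept
  'bab' → accept
  'aa' → accept
  'b' → accept
State roles: q0=last symbol not b (ok); q1=last symbol b (ok); q2=saw bb (dead)
All strings over {a,b} with no two consecutive b's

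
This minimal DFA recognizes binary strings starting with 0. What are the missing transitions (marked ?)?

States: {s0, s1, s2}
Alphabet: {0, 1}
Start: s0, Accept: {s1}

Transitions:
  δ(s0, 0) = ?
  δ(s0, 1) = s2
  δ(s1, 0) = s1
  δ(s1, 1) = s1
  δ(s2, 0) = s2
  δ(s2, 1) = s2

From the language and accept set, identify what each state tracks — s0: no input read; s1: started with 0; s2: started with 1 (dead).
Each missing δ(q, a) is the state matching the new tracked value after reading a.
δ(s0, 0) = s1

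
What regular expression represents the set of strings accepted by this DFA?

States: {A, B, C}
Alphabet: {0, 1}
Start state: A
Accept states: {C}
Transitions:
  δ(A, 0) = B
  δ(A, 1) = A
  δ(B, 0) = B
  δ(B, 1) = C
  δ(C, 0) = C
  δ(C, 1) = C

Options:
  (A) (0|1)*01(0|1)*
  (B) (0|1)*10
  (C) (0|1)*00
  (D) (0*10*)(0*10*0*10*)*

Check each option against the DFA on short strings; one disagreement eliminates an option:
  (A) (0|1)*01(0|1)*: agrees with the DFA on every string of length ≤ 6
  (B) (0|1)*10: on '01' the DFA goes A → B → C and accepts (C ∈ Accept), but the regex does not match it → eliminate
  (C) (0|1)*00: on '00' the DFA goes A → B → B and rejects (B ∉ Accept), but the regex matches it → eliminate
  (D) (0*10*)(0*10*0*10*)*: on '1' the DFA goes A → A and rejects (A ∉ Accept), but the regex matches it → eliminate
Only (A) is consistent with the DFA.
(A) (0|1)*01(0|1)*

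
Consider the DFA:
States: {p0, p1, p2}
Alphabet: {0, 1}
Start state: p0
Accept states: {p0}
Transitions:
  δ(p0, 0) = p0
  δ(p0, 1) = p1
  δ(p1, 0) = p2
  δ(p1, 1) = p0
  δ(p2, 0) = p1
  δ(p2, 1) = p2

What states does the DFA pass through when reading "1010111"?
read '1': p0 → p1
  read '0': p1 → p2
  read '1': p2 → p2
  read '0': p2 → p1
  read '1': p1 → p0
  read '1': p0 → p1
  read '1': p1 → p0
p0 -> p1 -> p2 -> p2 -> p1 -> p0 -> p1 -> p0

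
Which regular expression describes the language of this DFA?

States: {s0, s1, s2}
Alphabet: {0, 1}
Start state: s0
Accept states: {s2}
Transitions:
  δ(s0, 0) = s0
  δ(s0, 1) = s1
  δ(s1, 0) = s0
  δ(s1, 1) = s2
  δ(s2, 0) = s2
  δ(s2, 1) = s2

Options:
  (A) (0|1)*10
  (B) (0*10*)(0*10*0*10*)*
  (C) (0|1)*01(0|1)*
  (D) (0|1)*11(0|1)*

Check each option against the DFA on short strings; one disagreement eliminates an option:
  (A) (0|1)*10: on '10' the DFA goes s0 → s1 → s0 and rejects (s0 ∉ Accept), but the regex matches it → eliminate
  (B) (0*10*)(0*10*0*10*)*: on '1' the DFA goes s0 → s1 and rejects (s1 ∉ Accept), but the regex matches it → eliminate
  (C) (0|1)*01(0|1)*: on '01' the DFA goes s0 → s0 → s1 and rejects (s1 ∉ Accept), but the regex matches it → eliminate
  (D) (0|1)*11(0|1)*: agrees with the DFA on every string of length ≤ 6
Only (D) is consistent with the DFA.
(D) (0|1)*11(0|1)*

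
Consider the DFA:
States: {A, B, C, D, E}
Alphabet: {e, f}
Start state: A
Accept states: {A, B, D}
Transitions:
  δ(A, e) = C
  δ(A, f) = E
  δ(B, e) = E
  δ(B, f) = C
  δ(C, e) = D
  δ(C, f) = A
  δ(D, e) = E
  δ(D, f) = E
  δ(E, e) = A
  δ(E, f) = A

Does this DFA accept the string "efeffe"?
Processing string "efeffe":
  A --e--> C
  C --f--> A
  A --e--> C
  C --f--> A
  A --f--> E
  E --e--> A
Final state: A
Accept states: {A, B, D}
Yes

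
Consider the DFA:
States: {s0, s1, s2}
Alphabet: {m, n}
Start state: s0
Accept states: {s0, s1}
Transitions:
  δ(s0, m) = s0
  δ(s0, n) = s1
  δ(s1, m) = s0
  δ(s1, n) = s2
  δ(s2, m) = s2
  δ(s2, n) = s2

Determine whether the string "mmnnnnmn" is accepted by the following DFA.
Processing string "mmnnnnmn":
  s0 --m--> s0
  s0 --m--> s0
  s0 --n--> s1
  s1 --n--> s2
  s2 --n--> s2
  s2 --n--> s2
  s2 --m--> s2
  s2 --n--> s2
Final state: s2
Accept states: {s0, s1}
No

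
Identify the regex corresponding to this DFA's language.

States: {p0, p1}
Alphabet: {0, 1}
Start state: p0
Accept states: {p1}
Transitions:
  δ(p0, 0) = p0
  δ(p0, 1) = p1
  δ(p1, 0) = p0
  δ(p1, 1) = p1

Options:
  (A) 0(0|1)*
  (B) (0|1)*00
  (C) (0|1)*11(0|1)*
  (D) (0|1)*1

Check each option against the DFA on short strings; one disagreement eliminates an option:
  (A) 0(0|1)*: on '0' the DFA goes p0 → p0 and rejects (p0 ∉ Accept), but the regex matches it → eliminate
  (B) (0|1)*00: on '1' the DFA goes p0 → p1 and accepts (p1 ∈ Accept), but the regex does not match it → eliminate
  (C) (0|1)*11(0|1)*: on '1' the DFA goes p0 → p1 and accepts (p1 ∈ Accept), but the regex does not match it → eliminate
  (D) (0|1)*1: agrees with the DFA on every string of length ≤ 6
Only (D) is consistent with the DFA.
(D) (0|1)*1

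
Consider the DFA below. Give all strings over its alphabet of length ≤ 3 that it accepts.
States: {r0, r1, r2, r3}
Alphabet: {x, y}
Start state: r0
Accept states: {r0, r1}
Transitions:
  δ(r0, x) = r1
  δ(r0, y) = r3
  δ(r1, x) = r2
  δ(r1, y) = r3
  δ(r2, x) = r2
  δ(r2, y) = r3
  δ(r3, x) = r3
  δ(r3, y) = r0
ε, x, yy, xyy, yxy, yyx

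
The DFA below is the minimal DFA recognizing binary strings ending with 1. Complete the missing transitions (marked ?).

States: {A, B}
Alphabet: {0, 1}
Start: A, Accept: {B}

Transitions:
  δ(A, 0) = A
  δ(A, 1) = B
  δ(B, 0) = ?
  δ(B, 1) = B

From the language and accept set, identify what each state tracks — A: last symbol not 1; B: last symbol is 1.
Each missing δ(q, a) is the state matching the new tracked value after reading a.
δ(B, 0) = A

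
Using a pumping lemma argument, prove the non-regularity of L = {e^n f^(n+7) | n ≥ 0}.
Assume L is regular with pumping length p. Idea: pumping the e-block breaks the fixed offset of 7.
Choose s = e^p f^(p+7) ∈ L. By the pumping lemma, s = xyz with |xy| ≤ p, |y| > 0, so y = e^k with k ≥ 1. Then xy²z = e^(p+k) f^(p+7). For this to be in L we would need p+7 = (p+k)+7, i.e. k = 0, contradicting k ≥ 1. So xy²z ∉ L.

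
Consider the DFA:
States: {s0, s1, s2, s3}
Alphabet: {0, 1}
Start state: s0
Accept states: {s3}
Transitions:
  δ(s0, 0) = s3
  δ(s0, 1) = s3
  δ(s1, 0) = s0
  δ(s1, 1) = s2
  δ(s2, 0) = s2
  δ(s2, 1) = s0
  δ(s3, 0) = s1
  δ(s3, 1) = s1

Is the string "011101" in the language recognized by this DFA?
Processing string "011101":
  s0 --0--> s3
  s3 --1--> s1
  s1 --1--> s2
  s2 --1--> s0
  s0 --0--> s3
  s3 --1--> s1
Final state: s1
Accept states: {s3}
No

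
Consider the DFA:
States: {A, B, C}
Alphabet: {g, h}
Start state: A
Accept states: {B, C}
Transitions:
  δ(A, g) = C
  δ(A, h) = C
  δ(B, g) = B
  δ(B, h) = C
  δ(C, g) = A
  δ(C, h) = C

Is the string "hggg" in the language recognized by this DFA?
Processing string "hggg":
  A --h--> C
  C --g--> A
  A --g--> C
  C --g--> A
Final state: A
Accept states: {B, C}
No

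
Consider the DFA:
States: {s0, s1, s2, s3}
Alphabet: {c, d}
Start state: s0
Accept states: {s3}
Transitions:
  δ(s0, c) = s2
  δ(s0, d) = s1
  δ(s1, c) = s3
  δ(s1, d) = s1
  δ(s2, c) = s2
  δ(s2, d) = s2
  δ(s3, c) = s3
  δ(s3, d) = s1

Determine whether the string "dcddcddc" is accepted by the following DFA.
Processing string "dcddcddc":
  s0 --d--> s1
  s1 --c--> s3
  s3 --d--> s1
  s1 --d--> s1
  s1 --c--> s3
  s3 --d--> s1
  s1 --d--> s1
  s1 --c--> s3
Final state: s3
Accept states: {s3}
Yes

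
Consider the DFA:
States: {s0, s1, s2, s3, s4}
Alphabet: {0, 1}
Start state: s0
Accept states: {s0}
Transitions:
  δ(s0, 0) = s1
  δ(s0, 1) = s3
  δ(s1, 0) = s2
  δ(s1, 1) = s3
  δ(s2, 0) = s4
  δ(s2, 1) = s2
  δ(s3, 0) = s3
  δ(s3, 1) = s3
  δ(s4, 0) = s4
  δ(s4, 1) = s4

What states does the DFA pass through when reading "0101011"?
read '0': s0 → s1
  read '1': s1 → s3
  read '0': s3 → s3
  read '1': s3 → s3
  read '0': s3 → s3
  read '1': s3 → s3
  read '1': s3 → s3
s0 -> s1 -> s3 -> s3 -> s3 -> s3 -> s3 -> s3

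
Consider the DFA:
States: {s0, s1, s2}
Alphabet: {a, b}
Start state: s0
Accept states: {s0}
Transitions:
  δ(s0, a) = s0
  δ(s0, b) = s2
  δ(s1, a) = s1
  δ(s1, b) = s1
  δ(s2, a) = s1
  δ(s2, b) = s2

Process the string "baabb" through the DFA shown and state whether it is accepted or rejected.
Processing string "baabb":
  s0 --b--> s2
  s2 --a--> s1
  s1 --a--> s1
  s1 --b--> s1
  s1 --b--> s1
Final state: s1
Accept states: {s0}
No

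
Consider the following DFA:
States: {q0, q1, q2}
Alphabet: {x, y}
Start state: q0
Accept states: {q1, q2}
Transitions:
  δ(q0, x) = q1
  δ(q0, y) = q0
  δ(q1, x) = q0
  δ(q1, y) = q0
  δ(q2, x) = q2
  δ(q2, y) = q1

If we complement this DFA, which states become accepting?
Complement accept states = All states \ Original accept states
= {q0, q1, q2} \ {q1, q2}
{q0}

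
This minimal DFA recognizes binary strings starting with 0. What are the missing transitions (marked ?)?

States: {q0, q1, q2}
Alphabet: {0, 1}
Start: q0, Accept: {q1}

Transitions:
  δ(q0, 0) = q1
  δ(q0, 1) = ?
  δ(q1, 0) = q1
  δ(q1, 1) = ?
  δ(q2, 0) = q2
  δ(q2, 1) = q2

From the language and accept set, identify what each state tracks — q0: no input read; q1: started with 0; q2: started with 1 (dead).
Each missing δ(q, a) is the state matching the new tracked value after reading a.
δ(q0, 1) = q2; δ(q1, 1) = q1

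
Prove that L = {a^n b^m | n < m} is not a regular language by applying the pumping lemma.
Assume L is regular with pumping length p. Idea: pumping up the a-block makes the a-count reach the b-count.
Choose s = a^p b^(p+1) ∈ L. By the pumping lemma, s = xyz with |xy| ≤ p, |y| > 0, so y = a^k with k ≥ 1. Then xy²z = a^(p+k) b^(p+1). Since p+k ≥ p+1, the number of a's is no longer strictly less than the number of b's, so xy²z ∉ L.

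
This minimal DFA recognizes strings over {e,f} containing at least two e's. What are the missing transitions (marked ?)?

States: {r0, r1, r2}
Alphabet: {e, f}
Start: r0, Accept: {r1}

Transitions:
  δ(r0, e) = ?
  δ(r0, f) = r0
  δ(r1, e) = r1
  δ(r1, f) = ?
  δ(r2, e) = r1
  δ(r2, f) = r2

From the language and accept set, identify what each state tracks — r0: zero e's seen; r1: ≥ two e's seen; r2: one e seen.
Each missing δ(q, a) is the state matching the new tracked value after reading a.
δ(r0, e) = r2; δ(r1, f) = r1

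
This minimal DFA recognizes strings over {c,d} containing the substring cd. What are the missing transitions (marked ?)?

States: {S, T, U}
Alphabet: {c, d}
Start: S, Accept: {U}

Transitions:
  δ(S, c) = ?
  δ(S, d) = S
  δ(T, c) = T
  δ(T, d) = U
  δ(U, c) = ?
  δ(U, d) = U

From the language and accept set, identify what each state tracks — S: no c seen yet; T: seen a c, waiting for d; U: substring cd seen.
Each missing δ(q, a) is the state matching the new tracked value after reading a.
δ(S, c) = T; δ(U, c) = U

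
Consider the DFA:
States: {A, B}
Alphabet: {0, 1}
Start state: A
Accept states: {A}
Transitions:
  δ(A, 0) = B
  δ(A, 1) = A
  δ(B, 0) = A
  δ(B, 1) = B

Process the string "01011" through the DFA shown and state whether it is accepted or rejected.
Processing string "01011":
  A --0--> B
  B --1--> B
  B --0--> A
  A --1--> A
  A --1--> A
Final state: A
Accept states: {A}
Yes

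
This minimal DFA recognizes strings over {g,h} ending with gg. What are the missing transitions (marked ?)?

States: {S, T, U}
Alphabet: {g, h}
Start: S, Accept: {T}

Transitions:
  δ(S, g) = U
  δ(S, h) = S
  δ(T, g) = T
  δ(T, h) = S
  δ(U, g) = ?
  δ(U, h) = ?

From the language and accept set, identify what each state tracks — S: last symbol not g; T: two trailing g's; U: one trailing g.
Each missing δ(q, a) is the state matching the new tracked value after reading a.
δ(U, g) = T; δ(U, h) = S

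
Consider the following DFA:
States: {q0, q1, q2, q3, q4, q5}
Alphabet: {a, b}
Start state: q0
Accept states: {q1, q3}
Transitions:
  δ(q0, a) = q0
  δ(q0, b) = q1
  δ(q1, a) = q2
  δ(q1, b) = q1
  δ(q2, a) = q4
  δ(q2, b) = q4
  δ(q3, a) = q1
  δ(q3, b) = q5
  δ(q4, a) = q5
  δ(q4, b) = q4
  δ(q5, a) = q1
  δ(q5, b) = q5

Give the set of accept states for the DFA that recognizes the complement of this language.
Complement accept states = All states \ Original accept states
= {q0, q1, q2, q3, q4, q5} \ {q1, q3}
{q0, q2, q4, q5}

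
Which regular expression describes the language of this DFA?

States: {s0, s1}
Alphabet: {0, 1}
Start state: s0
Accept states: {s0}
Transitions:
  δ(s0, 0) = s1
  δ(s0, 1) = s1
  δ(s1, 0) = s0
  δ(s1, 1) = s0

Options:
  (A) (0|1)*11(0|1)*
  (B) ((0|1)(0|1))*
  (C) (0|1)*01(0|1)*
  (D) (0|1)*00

Check each option against the DFA on short strings; one disagreement eliminates an option:
  (A) (0|1)*11(0|1)*: on ε the DFA stays in s0 and accepts (s0 ∈ Accept), but the regex does not match it → eliminate
  (B) ((0|1)(0|1))*: agrees with the DFA on every string of length ≤ 6
  (C) (0|1)*01(0|1)*: on ε the DFA stays in s0 and accepts (s0 ∈ Accept), but the regex does not match it → eliminate
  (D) (0|1)*00: on ε the DFA stays in s0 and accepts (s0 ∈ Accept), but the regex does not match it → eliminate
Only (B) is consistent with the DFA.
(B) ((0|1)(0|1))*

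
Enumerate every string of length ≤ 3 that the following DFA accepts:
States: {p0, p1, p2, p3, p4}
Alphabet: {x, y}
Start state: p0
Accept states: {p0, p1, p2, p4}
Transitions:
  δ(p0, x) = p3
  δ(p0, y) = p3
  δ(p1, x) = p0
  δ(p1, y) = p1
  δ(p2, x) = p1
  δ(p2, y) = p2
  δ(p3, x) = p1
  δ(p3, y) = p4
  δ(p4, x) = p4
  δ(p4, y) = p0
ε, xx, xy, yx, yy, xxx, xxy, xyx, xyy, yxx, yxy, yyx, yyy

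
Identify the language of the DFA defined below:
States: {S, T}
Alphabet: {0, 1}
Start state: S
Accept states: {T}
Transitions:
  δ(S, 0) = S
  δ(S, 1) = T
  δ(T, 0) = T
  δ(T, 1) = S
Testing a few strings:
  '111' → accept
  '0' → reject
  '00' → reject
  '101' → reject
State roles: S=even number of 1's so far; T=odd number of 1's so far
All binary strings with an odd number of 1's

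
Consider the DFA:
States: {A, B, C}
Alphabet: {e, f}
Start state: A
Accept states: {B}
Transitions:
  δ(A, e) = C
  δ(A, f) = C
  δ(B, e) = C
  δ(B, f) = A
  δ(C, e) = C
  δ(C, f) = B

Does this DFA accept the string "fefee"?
Processing string "fefee":
  A --f--> C
  C --e--> C
  C --f--> B
  B --e--> C
  C --e--> C
Final state: C
Accept states: {B}
No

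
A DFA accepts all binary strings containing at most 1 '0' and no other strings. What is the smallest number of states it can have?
By Myhill–Nerode, count the distinguishable equivalence classes: 3 classes — having seen 0, 1, or >1 copies of '0'; counts 0 through 1 are accepting and >1 is dead.
3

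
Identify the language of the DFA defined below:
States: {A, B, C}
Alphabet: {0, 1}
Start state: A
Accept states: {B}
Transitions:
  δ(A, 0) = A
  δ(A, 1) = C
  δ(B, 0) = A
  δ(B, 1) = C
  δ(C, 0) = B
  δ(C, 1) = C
Testing a few strings:
  '0' → reject
  '1110' → accept
  '00' → reject
  '11' → reject
State roles: A=no suffix match; B=suffix is 10; C=one trailing 1
All binary strings ending with 10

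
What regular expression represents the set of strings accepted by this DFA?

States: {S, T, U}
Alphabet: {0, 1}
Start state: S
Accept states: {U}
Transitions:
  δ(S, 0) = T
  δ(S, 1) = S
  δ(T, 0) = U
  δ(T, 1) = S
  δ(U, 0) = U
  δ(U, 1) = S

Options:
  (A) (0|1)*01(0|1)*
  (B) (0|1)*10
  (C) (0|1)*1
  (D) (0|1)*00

Check each option against the DFA on short strings; one disagreement eliminates an option:
  (A) (0|1)*01(0|1)*: on '00' the DFA goes S → T → U and accepts (U ∈ Accept), but the regex does not match it → eliminate
  (B) (0|1)*10: on '00' the DFA goes S → T → U and accepts (U ∈ Accept), but the regex does not match it → eliminate
  (C) (0|1)*1: on '1' the DFA goes S → S and rejects (S ∉ Accept), but the regex matches it → eliminate
  (D) (0|1)*00: agrees with the DFA on every string of length ≤ 6
Only (D) is consistent with the DFA.
(D) (0|1)*00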